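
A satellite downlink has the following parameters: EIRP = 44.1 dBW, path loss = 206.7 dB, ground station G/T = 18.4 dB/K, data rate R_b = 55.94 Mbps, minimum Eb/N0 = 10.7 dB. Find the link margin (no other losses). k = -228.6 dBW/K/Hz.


C/N0 = EIRP - FSPL + G/T - k = 44.1 - 206.7 + 18.4 - (-228.6)
C/N0 = 84.4000 dB-Hz
R_b = 55.94 Mbps = 5.594e+07 bps -> 10*log10(R_b) = 77.4772 dB-Hz
Eb/N0 = C/N0 - 10*log10(R_b) = 84.4000 - 77.4772 = 6.9228 dB
Margin = Eb/N0 - Eb/N0_req = 6.9228 - 10.7 = -3.7772 dB (negative margin: link does not close)

-3.7772 dB


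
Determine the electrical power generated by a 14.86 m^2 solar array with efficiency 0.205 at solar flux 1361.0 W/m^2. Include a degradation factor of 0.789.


P = area * eta * S * degradation
P = 14.86 * 0.205 * 1361.0 * 0.789
P = 3271.2053 W

3271.2053 W


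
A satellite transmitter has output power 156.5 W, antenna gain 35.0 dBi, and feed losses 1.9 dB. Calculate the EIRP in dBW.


Pt = 156.5 W = 21.9451 dBW
EIRP = Pt_dBW + Gt - losses = 21.9451 + 35.0 - 1.9 = 55.0451 dBW

55.0451 dBW


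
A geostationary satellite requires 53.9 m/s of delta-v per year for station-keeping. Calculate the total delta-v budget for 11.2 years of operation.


dV = rate * years = 53.9 * 11.2
dV = 603.6800 m/s

603.6800 m/s


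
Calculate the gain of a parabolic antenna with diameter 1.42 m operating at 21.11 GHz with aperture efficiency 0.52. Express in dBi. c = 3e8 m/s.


lambda = c/f = 3e8 / 2.111e+10 = 0.01421127 m
G = eta*(pi*D/lambda)^2 = 0.52*(pi*1.42/0.01421127)^2
G = 51240.5444 (linear)
G = 10*log10(51240.5444) = 47.0961 dBi

47.0961 dBi


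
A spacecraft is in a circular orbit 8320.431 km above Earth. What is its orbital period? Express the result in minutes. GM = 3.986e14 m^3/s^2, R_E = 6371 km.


r = 14691.4310 km = 1.4691431e+07 m
T = 2*pi*sqrt(r^3/mu) = 2*pi*sqrt(3.1709712e+21 / 3.986e14)
T = 17721.7812 s = 295.3630 min

295.3630 minutes


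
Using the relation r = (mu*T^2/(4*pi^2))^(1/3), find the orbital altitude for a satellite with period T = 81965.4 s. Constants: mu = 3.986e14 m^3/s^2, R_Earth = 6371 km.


T = 81965.4 s
r = (mu*T^2/(4*pi^2))^(1/3) = (3.986e14 * 81965.4^2 / (4*pi^2))^(1/3)
r = 4.0783037e+07 m = 40783.0368 km
alt = r - R_E = 40783.0368 - 6371 = 34412.0368 km

34412.0368 km


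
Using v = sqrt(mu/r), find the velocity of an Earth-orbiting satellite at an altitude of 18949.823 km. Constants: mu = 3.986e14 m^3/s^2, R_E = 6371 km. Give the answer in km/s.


r = R_E + alt = 6371.0 + 18949.823 = 25320.8230 km = 2.5320823e+07 m
v = sqrt(mu/r) = sqrt(3.986e14 / 2.5320823e+07) = 3967.6170 m/s = 3.9676 km/s

3.9676 km/s


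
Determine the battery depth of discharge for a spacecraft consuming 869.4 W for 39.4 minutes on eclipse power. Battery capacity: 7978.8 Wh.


E_used = P * t / 60 = 869.4 * 39.4 / 60 = 570.9060 Wh
DOD = E_used / E_total * 100 = 570.9060 / 7978.8 * 100
DOD = 7.1553 %

7.1553 %


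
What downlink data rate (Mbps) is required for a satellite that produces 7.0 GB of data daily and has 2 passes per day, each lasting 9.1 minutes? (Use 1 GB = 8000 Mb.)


total contact time = 2 * 9.1 * 60 = 1092.0000 s
data = 7.0 GB = 56000.0000 Mb
rate = 56000.0000 / 1092.0000 = 51.2821 Mbps

51.2821 Mbps


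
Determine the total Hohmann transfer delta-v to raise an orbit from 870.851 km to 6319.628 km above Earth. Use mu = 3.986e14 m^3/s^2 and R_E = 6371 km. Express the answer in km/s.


r1 = 7241.8510 km = 7.241851e+06 m
r2 = 12690.6280 km = 1.2690628e+07 m
dv1 = sqrt(mu/r1)*(sqrt(2*r2/(r1+r2)) - 1) = 952.8434 m/s
dv2 = sqrt(mu/r2)*(1 - sqrt(2*r1/(r1+r2))) = 827.0330 m/s
total dv = |dv1| + |dv2| = 952.8434 + 827.0330 = 1779.8763 m/s = 1.7799 km/s

1.7799 km/s


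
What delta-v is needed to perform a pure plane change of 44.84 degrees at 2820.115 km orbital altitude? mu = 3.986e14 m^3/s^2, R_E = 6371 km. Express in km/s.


r = 9191.1150 km = 9.191115e+06 m
V = sqrt(mu/r) = 6585.4362 m/s
di = 44.84 deg = 0.7826056 rad
dV = 2*V*sin(di/2) = 2*6585.4362*sin(0.3913028)
dV = 5023.2796 m/s = 5.0233 km/s

5.0233 km/s


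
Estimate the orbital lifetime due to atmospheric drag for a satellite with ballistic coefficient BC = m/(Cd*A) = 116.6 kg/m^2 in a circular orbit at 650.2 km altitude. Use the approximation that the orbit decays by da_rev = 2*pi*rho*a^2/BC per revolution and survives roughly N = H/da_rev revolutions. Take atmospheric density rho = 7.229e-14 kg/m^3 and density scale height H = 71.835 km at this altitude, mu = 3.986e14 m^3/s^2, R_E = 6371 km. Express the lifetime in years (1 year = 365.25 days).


a = R_E + alt = 7021.2000 km = 7.0212e+06 m
da_rev = 2*pi*rho*a^2/BC = 2*pi*7.229e-14*(7.0212e+06)^2/116.6 = 0.192035814 m per revolution
N = H/da_rev = 71835.0000 m / 0.192035814 m = 374070.8488 revolutions
P = 2*pi*sqrt(a^3/mu) = 5855.0180 s
lifetime = N*P = 374070.8488 * 5855.0180 = 2.1901916e+09 s = 25349.4394 days
years = 25349.4394 / 365.25 = 69.4030 years

69.4030 years


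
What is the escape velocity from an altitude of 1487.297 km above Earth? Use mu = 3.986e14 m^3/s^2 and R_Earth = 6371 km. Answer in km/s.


r = 6371.0 + 1487.297 = 7858.2970 km = 7.858297e+06 m
v_esc = sqrt(2*mu/r) = sqrt(2*3.986e14 / 7.858297e+06)
v_esc = 10072.0860 m/s = 10.0721 km/s

10.0721 km/s


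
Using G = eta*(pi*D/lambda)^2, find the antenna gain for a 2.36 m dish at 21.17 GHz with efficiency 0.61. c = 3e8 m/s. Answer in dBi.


lambda = c/f = 3e8 / 2.117e+10 = 0.014171 m
G = eta*(pi*D/lambda)^2 = 0.61*(pi*2.36/0.014171)^2
G = 166975.5155 (linear)
G = 10*log10(166975.5155) = 52.2265 dBi

52.2265 dBi


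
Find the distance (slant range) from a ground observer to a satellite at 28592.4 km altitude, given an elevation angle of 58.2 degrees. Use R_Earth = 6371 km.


h = 28592.4 km, el = 58.2 deg
d = -R_E*sin(el) + sqrt((R_E*sin(el))^2 + 2*R_E*h + h^2)
d = -6371.0000*sin(1.0158) + sqrt((6371.0000*0.8498927)^2 + 2*6371.0000*28592.4 + 28592.4^2)
d = 29387.1771 km

29387.1771 km


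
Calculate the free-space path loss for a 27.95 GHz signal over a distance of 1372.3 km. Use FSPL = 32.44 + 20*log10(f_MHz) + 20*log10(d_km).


f = 27.95 GHz = 27950.0000 MHz
d = 1372.3 km
FSPL = 32.44 + 20*log10(27950.0000) + 20*log10(1372.3)
FSPL = 32.44 + 88.9276 + 62.7490
FSPL = 184.1166 dB

184.1166 dB


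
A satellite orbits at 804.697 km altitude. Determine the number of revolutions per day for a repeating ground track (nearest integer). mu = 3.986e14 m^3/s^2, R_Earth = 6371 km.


r = 7.175697e+06 m
T = 2*pi*sqrt(r^3/mu) = 6049.3311 s = 100.8222 min
revs/day = 1440 / 100.8222 = 14.2826
Rounded: 14 revolutions per day

14 revolutions per day


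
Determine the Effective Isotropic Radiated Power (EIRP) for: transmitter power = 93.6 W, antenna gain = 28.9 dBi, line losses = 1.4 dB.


Pt = 93.6 W = 19.7128 dBW
EIRP = Pt_dBW + Gt - losses = 19.7128 + 28.9 - 1.4 = 47.2128 dBW

47.2128 dBW


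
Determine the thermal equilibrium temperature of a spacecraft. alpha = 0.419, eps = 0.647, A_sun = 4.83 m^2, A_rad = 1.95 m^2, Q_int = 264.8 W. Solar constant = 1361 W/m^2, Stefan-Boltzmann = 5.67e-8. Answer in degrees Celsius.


Numerator = alpha*S*A_sun + Q_int = 0.419*1361*4.83 + 264.8 = 3019.1510 W
Denominator = eps*sigma*A_rad = 0.647*5.67e-8*1.95 = 7.1535555e-08 W/K^4
T^4 = 4.22049e+10 K^4
T = 453.2530 K = 180.1030 C

180.1030 degrees Celsius


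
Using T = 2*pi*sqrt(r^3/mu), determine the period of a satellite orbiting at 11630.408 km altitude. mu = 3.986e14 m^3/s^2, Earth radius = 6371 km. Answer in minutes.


r = 18001.4080 km = 1.8001408e+07 m
T = 2*pi*sqrt(r^3/mu) = 2*pi*sqrt(5.8333687e+21 / 3.986e14)
T = 24036.4836 s = 400.6081 min

400.6081 minutes


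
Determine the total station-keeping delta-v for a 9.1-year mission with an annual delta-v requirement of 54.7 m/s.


dV = rate * years = 54.7 * 9.1
dV = 497.7700 m/s

497.7700 m/s


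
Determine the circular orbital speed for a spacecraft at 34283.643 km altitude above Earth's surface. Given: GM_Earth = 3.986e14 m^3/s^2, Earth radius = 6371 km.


r = R_E + alt = 6371.0 + 34283.643 = 40654.6430 km = 4.0654643e+07 m
v = sqrt(mu/r) = sqrt(3.986e14 / 4.0654643e+07) = 3131.2199 m/s = 3.1312 km/s

3.1312 km/s


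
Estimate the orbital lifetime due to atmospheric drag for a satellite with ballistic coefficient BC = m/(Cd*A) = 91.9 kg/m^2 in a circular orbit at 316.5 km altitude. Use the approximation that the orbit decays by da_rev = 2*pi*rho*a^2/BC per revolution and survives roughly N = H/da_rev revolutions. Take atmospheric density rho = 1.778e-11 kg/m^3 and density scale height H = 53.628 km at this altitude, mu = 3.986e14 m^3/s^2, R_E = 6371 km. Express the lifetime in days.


a = R_E + alt = 6687.5000 km = 6.6875e+06 m
da_rev = 2*pi*rho*a^2/BC = 2*pi*1.778e-11*(6.6875e+06)^2/91.9 = 54.365540 m per revolution
N = H/da_rev = 53628.0000 m / 54.365540 m = 986.4337 revolutions
P = 2*pi*sqrt(a^3/mu) = 5442.6062 s
lifetime = N*P = 986.4337 * 5442.6062 = 5.3687701e+06 s = 62.1385 days

62.1385 days


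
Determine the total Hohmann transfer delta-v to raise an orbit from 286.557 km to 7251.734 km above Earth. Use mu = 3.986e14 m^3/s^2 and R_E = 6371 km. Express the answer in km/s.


r1 = 6657.5570 km = 6.657557e+06 m
r2 = 13622.7340 km = 1.3622734e+07 m
dv1 = sqrt(mu/r1)*(sqrt(2*r2/(r1+r2)) - 1) = 1230.8418 m/s
dv2 = sqrt(mu/r2)*(1 - sqrt(2*r1/(r1+r2))) = 1026.2393 m/s
total dv = |dv1| + |dv2| = 1230.8418 + 1026.2393 = 2257.0811 m/s = 2.2571 km/s

2.2571 km/s


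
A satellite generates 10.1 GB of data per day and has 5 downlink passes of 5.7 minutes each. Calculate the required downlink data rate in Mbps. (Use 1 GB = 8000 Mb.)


total contact time = 5 * 5.7 * 60 = 1710.0000 s
data = 10.1 GB = 80800.0000 Mb
rate = 80800.0000 / 1710.0000 = 47.2515 Mbps

47.2515 Mbps


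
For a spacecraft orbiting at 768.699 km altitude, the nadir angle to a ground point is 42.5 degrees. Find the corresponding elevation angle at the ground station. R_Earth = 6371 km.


r = R_E + alt = 7139.6990 km
Law of sines in the satellite / Earth-center / ground-point triangle:
  sin(nadir)/R_E = sin(90 + el)/r  =>  cos(el) = (r/R_E)*sin(nadir)
cos(el) = (7139.6990 / 6371.0000) * sin(42.5 deg) = 0.7571042
el = arccos(0.7571042) = 40.7904 deg
(Earth-central angle = 90 - nadir - el = 6.7096 deg)

40.7904 degrees


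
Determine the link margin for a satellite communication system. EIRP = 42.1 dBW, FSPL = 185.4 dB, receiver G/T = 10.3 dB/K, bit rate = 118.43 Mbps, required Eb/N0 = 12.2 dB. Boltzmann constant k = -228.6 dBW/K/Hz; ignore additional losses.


C/N0 = EIRP - FSPL + G/T - k = 42.1 - 185.4 + 10.3 - (-228.6)
C/N0 = 95.6000 dB-Hz
R_b = 118.43 Mbps = 1.1843e+08 bps -> 10*log10(R_b) = 80.7346 dB-Hz
Eb/N0 = C/N0 - 10*log10(R_b) = 95.6000 - 80.7346 = 14.8654 dB
Margin = Eb/N0 - Eb/N0_req = 14.8654 - 12.2 = 2.6654 dB (link closes)

2.6654 dB


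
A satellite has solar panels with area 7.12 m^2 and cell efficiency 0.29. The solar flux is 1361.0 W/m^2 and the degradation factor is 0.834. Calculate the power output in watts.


P = area * eta * S * degradation
P = 7.12 * 0.29 * 1361.0 * 0.834
P = 2343.7008 W

2343.7008 W


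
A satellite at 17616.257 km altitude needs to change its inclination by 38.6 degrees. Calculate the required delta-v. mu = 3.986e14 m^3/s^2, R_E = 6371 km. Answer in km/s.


r = 23987.2570 km = 2.3987257e+07 m
V = sqrt(mu/r) = 4076.4146 m/s
di = 38.6 deg = 0.6736971 rad
dV = 2*V*sin(di/2) = 2*4076.4146*sin(0.3368485)
dV = 2694.6274 m/s = 2.6946 km/s

2.6946 km/s


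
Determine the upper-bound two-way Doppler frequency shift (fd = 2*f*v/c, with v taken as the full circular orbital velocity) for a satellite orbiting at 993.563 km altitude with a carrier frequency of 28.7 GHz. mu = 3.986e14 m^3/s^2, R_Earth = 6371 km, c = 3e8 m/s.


r = 7.364563e+06 m
v = sqrt(mu/r) = 7356.9051 m/s (worst-case radial velocity)
f = 28.7 GHz = 2.87e+10 Hz
fd = 2*f*v/c = 2*2.87e+10*7356.9051/3.0e+08
fd = 1.4076212e+06 Hz

1.4076e+06 Hz


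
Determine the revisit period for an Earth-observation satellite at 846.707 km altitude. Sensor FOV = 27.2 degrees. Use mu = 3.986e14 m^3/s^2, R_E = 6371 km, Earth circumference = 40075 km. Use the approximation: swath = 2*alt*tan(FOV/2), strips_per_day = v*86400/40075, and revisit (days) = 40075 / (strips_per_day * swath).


swath = 2*846.707*tan(0.2373648) = 409.6800 km
v = sqrt(mu/r) = 7431.3724 m/s = 7.4314 km/s
strips/day = v*86400/40075 = 7.4314*86400/40075 = 16.0217
coverage/day = strips * swath = 16.0217 * 409.6800 = 6563.7791 km
revisit = 40075 / 6563.7791 = 6.1055 days

6.1055 days


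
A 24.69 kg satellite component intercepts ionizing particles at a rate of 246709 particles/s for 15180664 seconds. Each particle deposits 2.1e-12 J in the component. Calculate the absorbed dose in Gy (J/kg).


Total energy deposited = rate * time * E_per
  = 246709 * 15180664 * 2.1e-12 = 7.8649 J
Dose = E_total / mass = 7.8649 / 24.69
Dose = 0.3185473 Gy

0.3185 Gy


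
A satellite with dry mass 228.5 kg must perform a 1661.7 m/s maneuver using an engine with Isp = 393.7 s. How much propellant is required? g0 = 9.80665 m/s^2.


ve = Isp * g0 = 393.7 * 9.80665 = 3860.878105 m/s
mass ratio = exp(dv/ve) = exp(1661.7/3860.878105) = 1.53786381
m_prop = m_dry * (mr - 1) = 228.5 * (1.53786381 - 1)
m_prop = 122.9019 kg

122.9019 kg


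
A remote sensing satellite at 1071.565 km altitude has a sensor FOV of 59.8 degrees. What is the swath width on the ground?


FOV = 59.8 deg = 1.0437 rad
swath = 2 * alt * tan(FOV/2) = 2 * 1071.565 * tan(0.5218534)
swath = 2 * 1071.565 * 0.5750255
swath = 1232.3544 km

1232.3544 km


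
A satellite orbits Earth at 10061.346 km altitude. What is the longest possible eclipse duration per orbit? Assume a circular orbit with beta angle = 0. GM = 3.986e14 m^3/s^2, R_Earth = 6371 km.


r = 16432.3460 km
T = 349.3891 min
Eclipse fraction = arcsin(R_E/r)/pi = arcsin(6371.0000/16432.3460)/pi
= arcsin(0.3877109)/pi = 0.1267341
Eclipse duration = 0.1267341 * 349.3891 = 44.2795 min

44.2795 minutes


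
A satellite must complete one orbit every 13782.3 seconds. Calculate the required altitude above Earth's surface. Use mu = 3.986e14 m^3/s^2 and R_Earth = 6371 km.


T = 13782.3 s
r = (mu*T^2/(4*pi^2))^(1/3) = (3.986e14 * 13782.3^2 / (4*pi^2))^(1/3)
r = 1.2424349e+07 m = 12424.3493 km
alt = r - R_E = 12424.3493 - 6371 = 6053.3493 km

6053.3493 km


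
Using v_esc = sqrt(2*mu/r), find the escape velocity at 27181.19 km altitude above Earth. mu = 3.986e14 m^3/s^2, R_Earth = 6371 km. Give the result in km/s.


r = 6371.0 + 27181.19 = 33552.1900 km = 3.355219e+07 m
v_esc = sqrt(2*mu/r) = sqrt(2*3.986e14 / 3.355219e+07)
v_esc = 4874.4229 m/s = 4.8744 km/s

4.8744 km/s


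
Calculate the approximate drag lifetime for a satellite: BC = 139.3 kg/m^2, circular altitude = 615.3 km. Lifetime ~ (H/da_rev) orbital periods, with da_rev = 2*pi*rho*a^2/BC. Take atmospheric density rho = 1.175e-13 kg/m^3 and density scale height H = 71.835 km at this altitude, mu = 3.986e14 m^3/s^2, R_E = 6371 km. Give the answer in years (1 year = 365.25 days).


a = R_E + alt = 6986.3000 km = 6.9863e+06 m
da_rev = 2*pi*rho*a^2/BC = 2*pi*1.175e-13*(6.9863e+06)^2/139.3 = 0.258678944 m per revolution
N = H/da_rev = 71835.0000 m / 0.258678944 m = 277699.4476 revolutions
P = 2*pi*sqrt(a^3/mu) = 5811.4174 s
lifetime = N*P = 277699.4476 * 5811.4174 = 1.6138274e+09 s = 18678.5578 days
years = 18678.5578 / 365.25 = 51.1391 years

51.1391 years


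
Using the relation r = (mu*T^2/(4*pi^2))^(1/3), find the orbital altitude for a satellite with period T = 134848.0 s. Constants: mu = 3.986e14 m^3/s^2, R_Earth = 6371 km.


T = 134848.0 s
r = (mu*T^2/(4*pi^2))^(1/3) = (3.986e14 * 134848.0^2 / (4*pi^2))^(1/3)
r = 5.6835828e+07 m = 56835.8281 km
alt = r - R_E = 56835.8281 - 6371 = 50464.8281 km

50464.8281 km


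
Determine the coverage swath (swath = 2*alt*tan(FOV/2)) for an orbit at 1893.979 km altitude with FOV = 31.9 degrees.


FOV = 31.9 deg = 0.55676 rad
swath = 2 * alt * tan(FOV/2) = 2 * 1893.979 * tan(0.27838)
swath = 2 * 1893.979 * 0.2858012
swath = 1082.6030 km

1082.6030 km


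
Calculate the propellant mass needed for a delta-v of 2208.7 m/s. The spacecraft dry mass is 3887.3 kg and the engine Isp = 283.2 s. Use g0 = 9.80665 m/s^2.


ve = Isp * g0 = 283.2 * 9.80665 = 2777.243280 m/s
mass ratio = exp(dv/ve) = exp(2208.7/2777.243280) = 2.21507226
m_prop = m_dry * (mr - 1) = 3887.3 * (2.21507226 - 1)
m_prop = 4723.3504 kg

4723.3504 kg


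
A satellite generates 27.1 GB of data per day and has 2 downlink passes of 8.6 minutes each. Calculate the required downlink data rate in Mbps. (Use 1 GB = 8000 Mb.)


total contact time = 2 * 8.6 * 60 = 1032.0000 s
data = 27.1 GB = 216800.0000 Mb
rate = 216800.0000 / 1032.0000 = 210.0775 Mbps

210.0775 Mbps


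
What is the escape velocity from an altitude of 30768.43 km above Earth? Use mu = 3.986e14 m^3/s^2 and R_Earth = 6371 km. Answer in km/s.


r = 6371.0 + 30768.43 = 37139.4300 km = 3.713943e+07 m
v_esc = sqrt(2*mu/r) = sqrt(2*3.986e14 / 3.713943e+07)
v_esc = 4633.0398 m/s = 4.6330 km/s

4.6330 km/s


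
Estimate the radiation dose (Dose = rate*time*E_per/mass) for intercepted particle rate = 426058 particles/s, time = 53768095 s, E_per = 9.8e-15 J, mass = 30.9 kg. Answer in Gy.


Total energy deposited = rate * time * E_per
  = 426058 * 53768095 * 9.8e-15 = 0.2245016 J
Dose = E_total / mass = 0.2245016 / 30.9
Dose = 0.007265424 Gy

0.0073 Gy


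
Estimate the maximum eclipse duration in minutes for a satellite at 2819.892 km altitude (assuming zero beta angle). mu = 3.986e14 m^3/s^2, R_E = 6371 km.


r = 9190.8920 km
T = 146.1492 min
Eclipse fraction = arcsin(R_E/r)/pi = arcsin(6371.0000/9190.8920)/pi
= arcsin(0.6931863)/pi = 0.2437937
Eclipse duration = 0.2437937 * 146.1492 = 35.6303 min

35.6303 minutes


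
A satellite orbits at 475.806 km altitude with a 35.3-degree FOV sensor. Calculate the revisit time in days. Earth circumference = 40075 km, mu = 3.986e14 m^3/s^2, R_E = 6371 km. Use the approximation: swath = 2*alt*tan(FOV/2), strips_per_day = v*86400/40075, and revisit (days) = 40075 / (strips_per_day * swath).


swath = 2*475.806*tan(0.3080506) = 302.7834 km
v = sqrt(mu/r) = 7630.0017 m/s = 7.6300 km/s
strips/day = v*86400/40075 = 7.6300*86400/40075 = 16.4500
coverage/day = strips * swath = 16.4500 * 302.7834 = 4980.7742 km
revisit = 40075 / 4980.7742 = 8.0459 days

8.0459 days


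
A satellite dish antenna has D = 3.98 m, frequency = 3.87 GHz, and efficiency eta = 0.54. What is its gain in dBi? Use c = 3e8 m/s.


lambda = c/f = 3e8 / 3.87e+09 = 0.07751938 m
G = eta*(pi*D/lambda)^2 = 0.54*(pi*3.98/0.07751938)^2
G = 14048.7948 (linear)
G = 10*log10(14048.7948) = 41.4764 dBi

41.4764 dBi


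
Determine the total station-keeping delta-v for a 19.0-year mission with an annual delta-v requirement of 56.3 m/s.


dV = rate * years = 56.3 * 19.0
dV = 1069.7000 m/s

1069.7000 m/s


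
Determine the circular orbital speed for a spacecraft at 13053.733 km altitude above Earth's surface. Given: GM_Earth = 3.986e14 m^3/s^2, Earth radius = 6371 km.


r = R_E + alt = 6371.0 + 13053.733 = 19424.7330 km = 1.9424733e+07 m
v = sqrt(mu/r) = sqrt(3.986e14 / 1.9424733e+07) = 4529.9261 m/s = 4.5299 km/s

4.5299 km/s


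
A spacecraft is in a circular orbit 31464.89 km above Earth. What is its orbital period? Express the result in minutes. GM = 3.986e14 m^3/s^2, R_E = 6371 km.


r = 37835.8900 km = 3.783589e+07 m
T = 2*pi*sqrt(r^3/mu) = 2*pi*sqrt(5.4164141e+22 / 3.986e14)
T = 73243.1734 s = 1220.7196 min

1220.7196 minutes


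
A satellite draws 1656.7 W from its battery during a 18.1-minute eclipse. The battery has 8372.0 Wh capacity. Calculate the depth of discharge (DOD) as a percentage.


E_used = P * t / 60 = 1656.7 * 18.1 / 60 = 499.7712 Wh
DOD = E_used / E_total * 100 = 499.7712 / 8372.0 * 100
DOD = 5.9696 %

5.9696 %


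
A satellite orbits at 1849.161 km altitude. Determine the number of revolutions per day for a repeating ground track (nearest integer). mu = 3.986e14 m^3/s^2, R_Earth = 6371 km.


r = 8.220161e+06 m
T = 2*pi*sqrt(r^3/mu) = 7417.0585 s = 123.6176 min
revs/day = 1440 / 123.6176 = 11.6488
Rounded: 12 revolutions per day

12 revolutions per day


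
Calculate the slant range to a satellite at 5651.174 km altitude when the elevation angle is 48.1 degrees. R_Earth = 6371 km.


h = 5651.174 km, el = 48.1 deg
d = -R_E*sin(el) + sqrt((R_E*sin(el))^2 + 2*R_E*h + h^2)
d = -6371.0000*sin(0.8395034) + sqrt((6371.0000*0.7443115)^2 + 2*6371.0000*5651.174 + 5651.174^2)
d = 6502.0862 km

6502.0862 km


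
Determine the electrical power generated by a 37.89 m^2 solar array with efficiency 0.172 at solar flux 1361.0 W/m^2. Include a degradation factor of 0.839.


P = area * eta * S * degradation
P = 37.89 * 0.172 * 1361.0 * 0.839
P = 7441.7168 W

7441.7168 W


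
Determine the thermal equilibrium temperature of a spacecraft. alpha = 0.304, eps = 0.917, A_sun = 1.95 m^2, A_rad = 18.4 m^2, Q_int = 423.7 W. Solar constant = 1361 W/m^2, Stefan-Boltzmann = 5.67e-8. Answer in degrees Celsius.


Numerator = alpha*S*A_sun + Q_int = 0.304*1361*1.95 + 423.7 = 1230.5008 W
Denominator = eps*sigma*A_rad = 0.917*5.67e-8*18.4 = 9.5668776e-07 W/K^4
T^4 = 1.2862094e+09 K^4
T = 189.3773 K = -83.7727 C

-83.7727 degrees Celsius


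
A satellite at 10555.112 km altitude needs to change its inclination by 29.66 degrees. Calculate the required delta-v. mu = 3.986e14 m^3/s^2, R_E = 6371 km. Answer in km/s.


r = 16926.1120 km = 1.6926112e+07 m
V = sqrt(mu/r) = 4852.7737 m/s
di = 29.66 deg = 0.5176647 rad
dV = 2*V*sin(di/2) = 2*4852.7737*sin(0.2588323)
dV = 2484.1538 m/s = 2.4842 km/s

2.4842 km/s


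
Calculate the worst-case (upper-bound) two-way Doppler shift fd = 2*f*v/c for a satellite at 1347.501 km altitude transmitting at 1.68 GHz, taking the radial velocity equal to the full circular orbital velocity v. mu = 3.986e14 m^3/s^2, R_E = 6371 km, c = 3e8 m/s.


r = 7.718501e+06 m
v = sqrt(mu/r) = 7186.2474 m/s (worst-case radial velocity)
f = 1.68 GHz = 1.68e+09 Hz
fd = 2*f*v/c = 2*1.68e+09*7186.2474/3.0e+08
fd = 80485.9709 Hz

80485.9709 Hz


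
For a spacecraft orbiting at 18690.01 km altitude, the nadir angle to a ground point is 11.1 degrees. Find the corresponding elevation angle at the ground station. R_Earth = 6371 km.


r = R_E + alt = 25061.0100 km
Law of sines in the satellite / Earth-center / ground-point triangle:
  sin(nadir)/R_E = sin(90 + el)/r  =>  cos(el) = (r/R_E)*sin(nadir)
cos(el) = (25061.0100 / 6371.0000) * sin(11.1 deg) = 0.7573057
el = arccos(0.7573057) = 40.7727 deg
(Earth-central angle = 90 - nadir - el = 38.1273 deg)

40.7727 degrees


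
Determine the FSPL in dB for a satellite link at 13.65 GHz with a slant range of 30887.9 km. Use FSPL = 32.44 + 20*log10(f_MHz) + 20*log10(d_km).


f = 13.65 GHz = 13650.0000 MHz
d = 30887.9 km
FSPL = 32.44 + 20*log10(13650.0000) + 20*log10(30887.9)
FSPL = 32.44 + 82.7027 + 89.7958
FSPL = 204.9384 dB

204.9384 dB


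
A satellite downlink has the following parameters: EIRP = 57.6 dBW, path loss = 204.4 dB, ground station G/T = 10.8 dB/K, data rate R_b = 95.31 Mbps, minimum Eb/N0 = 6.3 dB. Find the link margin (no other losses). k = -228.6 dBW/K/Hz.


C/N0 = EIRP - FSPL + G/T - k = 57.6 - 204.4 + 10.8 - (-228.6)
C/N0 = 92.6000 dB-Hz
R_b = 95.31 Mbps = 9.531e+07 bps -> 10*log10(R_b) = 79.7914 dB-Hz
Eb/N0 = C/N0 - 10*log10(R_b) = 92.6000 - 79.7914 = 12.8086 dB
Margin = Eb/N0 - Eb/N0_req = 12.8086 - 6.3 = 6.5086 dB (link closes)

6.5086 dB


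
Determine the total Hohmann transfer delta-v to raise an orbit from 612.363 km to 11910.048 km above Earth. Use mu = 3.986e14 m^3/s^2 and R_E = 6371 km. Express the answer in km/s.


r1 = 6983.3630 km = 6.983363e+06 m
r2 = 18281.0480 km = 1.8281048e+07 m
dv1 = sqrt(mu/r1)*(sqrt(2*r2/(r1+r2)) - 1) = 1533.5738 m/s
dv2 = sqrt(mu/r2)*(1 - sqrt(2*r1/(r1+r2))) = 1197.6266 m/s
total dv = |dv1| + |dv2| = 1533.5738 + 1197.6266 = 2731.2004 m/s = 2.7312 km/s

2.7312 km/s


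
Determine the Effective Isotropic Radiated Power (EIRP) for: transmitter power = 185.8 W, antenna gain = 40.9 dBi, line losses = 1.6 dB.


Pt = 185.8 W = 22.6905 dBW
EIRP = Pt_dBW + Gt - losses = 22.6905 + 40.9 - 1.6 = 61.9905 dBW

61.9905 dBW


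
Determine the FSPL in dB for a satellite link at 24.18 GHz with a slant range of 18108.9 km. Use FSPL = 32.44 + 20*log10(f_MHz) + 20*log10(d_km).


f = 24.18 GHz = 24180.0000 MHz
d = 18108.9 km
FSPL = 32.44 + 20*log10(24180.0000) + 20*log10(18108.9)
FSPL = 32.44 + 87.6691 + 85.1578
FSPL = 205.2670 dB

205.2670 dB


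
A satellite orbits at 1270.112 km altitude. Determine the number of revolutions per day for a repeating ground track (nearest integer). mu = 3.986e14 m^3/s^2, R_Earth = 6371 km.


r = 7.641112e+06 m
T = 2*pi*sqrt(r^3/mu) = 6647.3121 s = 110.7885 min
revs/day = 1440 / 110.7885 = 12.9977
Rounded: 13 revolutions per day

13 revolutions per day


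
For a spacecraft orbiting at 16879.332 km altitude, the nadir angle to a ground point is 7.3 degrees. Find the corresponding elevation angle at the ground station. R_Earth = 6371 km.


r = R_E + alt = 23250.3320 km
Law of sines in the satellite / Earth-center / ground-point triangle:
  sin(nadir)/R_E = sin(90 + el)/r  =>  cos(el) = (r/R_E)*sin(nadir)
cos(el) = (23250.3320 / 6371.0000) * sin(7.3 deg) = 0.4637097
el = arccos(0.4637097) = 62.3733 deg
(Earth-central angle = 90 - nadir - el = 20.3267 deg)

62.3733 degrees


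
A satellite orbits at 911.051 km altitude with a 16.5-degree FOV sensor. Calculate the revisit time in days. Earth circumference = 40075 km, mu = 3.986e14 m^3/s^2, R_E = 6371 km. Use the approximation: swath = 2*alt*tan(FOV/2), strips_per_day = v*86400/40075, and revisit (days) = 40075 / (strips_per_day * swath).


swath = 2*911.051*tan(0.1439897) = 264.1922 km
v = sqrt(mu/r) = 7398.4678 m/s = 7.3985 km/s
strips/day = v*86400/40075 = 7.3985*86400/40075 = 15.9508
coverage/day = strips * swath = 15.9508 * 264.1922 = 4214.0727 km
revisit = 40075 / 4214.0727 = 9.5098 days

9.5098 days


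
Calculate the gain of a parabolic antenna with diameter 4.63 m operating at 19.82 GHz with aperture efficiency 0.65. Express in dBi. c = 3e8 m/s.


lambda = c/f = 3e8 / 1.982e+10 = 0.01513623 m
G = eta*(pi*D/lambda)^2 = 0.65*(pi*4.63/0.01513623)^2
G = 600260.6510 (linear)
G = 10*log10(600260.6510) = 57.7834 dBi

57.7834 dBi


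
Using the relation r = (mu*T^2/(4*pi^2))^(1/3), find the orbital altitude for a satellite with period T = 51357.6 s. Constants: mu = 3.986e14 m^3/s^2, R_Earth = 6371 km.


T = 51357.6 s
r = (mu*T^2/(4*pi^2))^(1/3) = (3.986e14 * 51357.6^2 / (4*pi^2))^(1/3)
r = 2.9862695e+07 m = 29862.6951 km
alt = r - R_E = 29862.6951 - 6371 = 23491.6951 km

23491.6951 km


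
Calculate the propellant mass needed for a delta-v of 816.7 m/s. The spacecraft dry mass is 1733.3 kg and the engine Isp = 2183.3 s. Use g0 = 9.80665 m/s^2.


ve = Isp * g0 = 2183.3 * 9.80665 = 21410.858945 m/s
mass ratio = exp(dv/ve) = exp(816.7/21410.858945) = 1.03888102
m_prop = m_dry * (mr - 1) = 1733.3 * (1.03888102 - 1)
m_prop = 67.3925 kg

67.3925 kg


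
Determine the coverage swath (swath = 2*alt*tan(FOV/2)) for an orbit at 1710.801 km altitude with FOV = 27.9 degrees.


FOV = 27.9 deg = 0.4869469 rad
swath = 2 * alt * tan(FOV/2) = 2 * 1710.801 * tan(0.2434734)
swath = 2 * 1710.801 * 0.2484013
swath = 849.9304 km

849.9304 km


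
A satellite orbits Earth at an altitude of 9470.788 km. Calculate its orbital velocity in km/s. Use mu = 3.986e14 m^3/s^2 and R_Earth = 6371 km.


r = R_E + alt = 6371.0 + 9470.788 = 15841.7880 km = 1.5841788e+07 m
v = sqrt(mu/r) = sqrt(3.986e14 / 1.5841788e+07) = 5016.1042 m/s = 5.0161 km/s

5.0161 km/s


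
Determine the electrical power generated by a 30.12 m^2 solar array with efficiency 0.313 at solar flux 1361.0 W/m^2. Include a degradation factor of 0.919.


P = area * eta * S * degradation
P = 30.12 * 0.313 * 1361.0 * 0.919
P = 11791.6055 W

11791.6055 W


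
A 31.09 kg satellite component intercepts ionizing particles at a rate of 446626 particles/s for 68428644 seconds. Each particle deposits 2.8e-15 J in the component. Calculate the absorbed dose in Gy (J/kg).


Total energy deposited = rate * time * E_per
  = 446626 * 68428644 * 2.8e-15 = 0.08557363 J
Dose = E_total / mass = 0.08557363 / 31.09
Dose = 0.002752449 Gy

0.0028 Gy


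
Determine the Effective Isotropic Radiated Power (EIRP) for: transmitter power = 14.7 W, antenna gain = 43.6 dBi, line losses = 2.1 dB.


Pt = 14.7 W = 11.6732 dBW
EIRP = Pt_dBW + Gt - losses = 11.6732 + 43.6 - 2.1 = 53.1732 dBW

53.1732 dBW


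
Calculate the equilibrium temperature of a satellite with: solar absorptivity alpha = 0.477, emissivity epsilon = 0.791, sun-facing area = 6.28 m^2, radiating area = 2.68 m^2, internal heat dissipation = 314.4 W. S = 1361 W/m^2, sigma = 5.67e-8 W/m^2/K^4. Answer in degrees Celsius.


Numerator = alpha*S*A_sun + Q_int = 0.477*1361*6.28 + 314.4 = 4391.3572 W
Denominator = eps*sigma*A_rad = 0.791*5.67e-8*2.68 = 1.201972e-07 W/K^4
T^4 = 3.6534606e+10 K^4
T = 437.1959 K = 164.0459 C

164.0459 degrees Celsius


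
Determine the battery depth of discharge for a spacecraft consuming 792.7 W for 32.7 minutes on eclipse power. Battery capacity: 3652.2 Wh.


E_used = P * t / 60 = 792.7 * 32.7 / 60 = 432.0215 Wh
DOD = E_used / E_total * 100 = 432.0215 / 3652.2 * 100
DOD = 11.8291 %

11.8291 %


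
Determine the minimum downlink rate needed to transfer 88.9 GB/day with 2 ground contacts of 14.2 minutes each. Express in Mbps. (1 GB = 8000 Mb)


total contact time = 2 * 14.2 * 60 = 1704.0000 s
data = 88.9 GB = 711200.0000 Mb
rate = 711200.0000 / 1704.0000 = 417.3709 Mbps

417.3709 Mbps


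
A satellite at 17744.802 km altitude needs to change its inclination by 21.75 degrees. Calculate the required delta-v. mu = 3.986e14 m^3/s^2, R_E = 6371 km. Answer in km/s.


r = 24115.8020 km = 2.4115802e+07 m
V = sqrt(mu/r) = 4065.5358 m/s
di = 21.75 deg = 0.3796091 rad
dV = 2*V*sin(di/2) = 2*4065.5358*sin(0.1898046)
dV = 1534.0646 m/s = 1.5341 km/s

1.5341 km/s


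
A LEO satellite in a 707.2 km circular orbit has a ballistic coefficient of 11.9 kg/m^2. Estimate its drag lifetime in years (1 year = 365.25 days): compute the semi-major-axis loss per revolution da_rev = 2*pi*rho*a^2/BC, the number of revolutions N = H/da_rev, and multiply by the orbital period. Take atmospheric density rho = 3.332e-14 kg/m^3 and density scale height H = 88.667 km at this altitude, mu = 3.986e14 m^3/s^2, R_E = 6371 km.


a = R_E + alt = 7078.2000 km = 7.0782e+06 m
da_rev = 2*pi*rho*a^2/BC = 2*pi*3.332e-14*(7.0782e+06)^2/11.9 = 0.881421337 m per revolution
N = H/da_rev = 88667.0000 m / 0.881421337 m = 100595.4772 revolutions
P = 2*pi*sqrt(a^3/mu) = 5926.4615 s
lifetime = N*P = 100595.4772 * 5926.4615 = 5.9617522e+08 s = 6900.1762 days
years = 6900.1762 / 365.25 = 18.8917 years

18.8917 years


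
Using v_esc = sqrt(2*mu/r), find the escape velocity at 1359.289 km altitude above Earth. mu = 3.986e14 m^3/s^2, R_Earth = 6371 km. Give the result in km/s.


r = 6371.0 + 1359.289 = 7730.2890 km = 7.730289e+06 m
v_esc = sqrt(2*mu/r) = sqrt(2*3.986e14 / 7.730289e+06)
v_esc = 10155.1368 m/s = 10.1551 km/s

10.1551 km/s


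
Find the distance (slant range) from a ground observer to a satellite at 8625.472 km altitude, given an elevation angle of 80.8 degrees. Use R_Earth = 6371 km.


h = 8625.472 km, el = 80.8 deg
d = -R_E*sin(el) + sqrt((R_E*sin(el))^2 + 2*R_E*h + h^2)
d = -6371.0000*sin(1.4102) + sqrt((6371.0000*0.9871363)^2 + 2*6371.0000*8625.472 + 8625.472^2)
d = 8672.7937 km

8672.7937 km


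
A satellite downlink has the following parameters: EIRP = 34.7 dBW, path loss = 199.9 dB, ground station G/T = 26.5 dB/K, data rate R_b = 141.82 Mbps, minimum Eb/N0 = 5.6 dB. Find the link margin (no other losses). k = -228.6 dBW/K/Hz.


C/N0 = EIRP - FSPL + G/T - k = 34.7 - 199.9 + 26.5 - (-228.6)
C/N0 = 89.9000 dB-Hz
R_b = 141.82 Mbps = 1.4182e+08 bps -> 10*log10(R_b) = 81.5174 dB-Hz
Eb/N0 = C/N0 - 10*log10(R_b) = 89.9000 - 81.5174 = 8.3826 dB
Margin = Eb/N0 - Eb/N0_req = 8.3826 - 5.6 = 2.7826 dB (link closes)

2.7826 dB


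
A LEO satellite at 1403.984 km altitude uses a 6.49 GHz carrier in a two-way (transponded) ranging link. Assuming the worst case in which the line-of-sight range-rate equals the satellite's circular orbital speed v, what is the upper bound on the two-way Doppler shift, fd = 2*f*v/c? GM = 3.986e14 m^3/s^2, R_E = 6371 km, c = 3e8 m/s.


r = 7.774984e+06 m
v = sqrt(mu/r) = 7160.0968 m/s (worst-case radial velocity)
f = 6.49 GHz = 6.49e+09 Hz
fd = 2*f*v/c = 2*6.49e+09*7160.0968/3.0e+08
fd = 309793.5226 Hz

309793.5226 Hz


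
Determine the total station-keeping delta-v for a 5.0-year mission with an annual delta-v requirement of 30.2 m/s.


dV = rate * years = 30.2 * 5.0
dV = 151.0000 m/s

151.0000 m/s


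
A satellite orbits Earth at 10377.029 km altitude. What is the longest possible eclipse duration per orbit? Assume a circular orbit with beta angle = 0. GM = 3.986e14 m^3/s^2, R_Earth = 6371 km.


r = 16748.0290 km
T = 359.5055 min
Eclipse fraction = arcsin(R_E/r)/pi = arcsin(6371.0000/16748.0290)/pi
= arcsin(0.380403)/pi = 0.1242147
Eclipse duration = 0.1242147 * 359.5055 = 44.6559 min

44.6559 minutes


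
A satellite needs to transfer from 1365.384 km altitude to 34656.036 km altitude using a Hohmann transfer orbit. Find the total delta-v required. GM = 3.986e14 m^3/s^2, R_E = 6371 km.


r1 = 7736.3840 km = 7.736384e+06 m
r2 = 41027.0360 km = 4.1027036e+07 m
dv1 = sqrt(mu/r1)*(sqrt(2*r2/(r1+r2)) - 1) = 2133.1982 m/s
dv2 = sqrt(mu/r2)*(1 - sqrt(2*r1/(r1+r2))) = 1361.1952 m/s
total dv = |dv1| + |dv2| = 2133.1982 + 1361.1952 = 3494.3934 m/s = 3.4944 km/s

3.4944 km/s


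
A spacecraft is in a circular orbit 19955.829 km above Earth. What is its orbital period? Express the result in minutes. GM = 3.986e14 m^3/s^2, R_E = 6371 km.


r = 26326.8290 km = 2.6326829e+07 m
T = 2*pi*sqrt(r^3/mu) = 2*pi*sqrt(1.8247176e+22 / 3.986e14)
T = 42511.7566 s = 708.5293 min

708.5293 minutes


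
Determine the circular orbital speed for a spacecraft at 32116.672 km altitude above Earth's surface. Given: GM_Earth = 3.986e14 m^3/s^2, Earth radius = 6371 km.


r = R_E + alt = 6371.0 + 32116.672 = 38487.6720 km = 3.8487672e+07 m
v = sqrt(mu/r) = sqrt(3.986e14 / 3.8487672e+07) = 3218.1614 m/s = 3.2182 km/s

3.2182 km/s


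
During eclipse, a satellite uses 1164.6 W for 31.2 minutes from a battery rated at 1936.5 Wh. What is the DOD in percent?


E_used = P * t / 60 = 1164.6 * 31.2 / 60 = 605.5920 Wh
DOD = E_used / E_total * 100 = 605.5920 / 1936.5 * 100
DOD = 31.2725 %

31.2725 %


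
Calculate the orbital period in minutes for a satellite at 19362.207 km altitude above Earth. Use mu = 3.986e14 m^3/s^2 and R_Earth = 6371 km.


r = 25733.2070 km = 2.5733207e+07 m
T = 2*pi*sqrt(r^3/mu) = 2*pi*sqrt(1.7040477e+22 / 3.986e14)
T = 41082.0485 s = 684.7008 min

684.7008 minutes


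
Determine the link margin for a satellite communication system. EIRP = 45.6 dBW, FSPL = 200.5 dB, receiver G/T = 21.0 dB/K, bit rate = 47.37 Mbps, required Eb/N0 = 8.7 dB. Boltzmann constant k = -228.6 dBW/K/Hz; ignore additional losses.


C/N0 = EIRP - FSPL + G/T - k = 45.6 - 200.5 + 21.0 - (-228.6)
C/N0 = 94.7000 dB-Hz
R_b = 47.37 Mbps = 4.737e+07 bps -> 10*log10(R_b) = 76.7550 dB-Hz
Eb/N0 = C/N0 - 10*log10(R_b) = 94.7000 - 76.7550 = 17.9450 dB
Margin = Eb/N0 - Eb/N0_req = 17.9450 - 8.7 = 9.2450 dB (link closes)

9.2450 dB


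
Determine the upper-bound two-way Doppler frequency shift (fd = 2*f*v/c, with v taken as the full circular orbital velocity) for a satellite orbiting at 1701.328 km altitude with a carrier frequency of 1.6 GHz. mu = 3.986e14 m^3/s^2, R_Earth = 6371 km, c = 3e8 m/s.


r = 8.072328e+06 m
v = sqrt(mu/r) = 7026.9886 m/s (worst-case radial velocity)
f = 1.6 GHz = 1.6e+09 Hz
fd = 2*f*v/c = 2*1.6e+09*7026.9886/3.0e+08
fd = 74954.5447 Hz

74954.5447 Hz


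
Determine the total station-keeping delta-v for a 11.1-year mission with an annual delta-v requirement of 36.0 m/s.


dV = rate * years = 36.0 * 11.1
dV = 399.6000 m/s

399.6000 m/s


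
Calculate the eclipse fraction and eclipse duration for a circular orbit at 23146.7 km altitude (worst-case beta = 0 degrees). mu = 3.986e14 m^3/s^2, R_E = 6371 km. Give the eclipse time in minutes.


r = 29517.7000 km
T = 841.1699 min
Eclipse fraction = arcsin(R_E/r)/pi = arcsin(6371.0000/29517.7000)/pi
= arcsin(0.2158366)/pi = 0.06924785
Eclipse duration = 0.06924785 * 841.1699 = 58.2492 min

58.2492 minutes


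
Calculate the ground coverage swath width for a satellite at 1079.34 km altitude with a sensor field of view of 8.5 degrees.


FOV = 8.5 deg = 0.148353 rad
swath = 2 * alt * tan(FOV/2) = 2 * 1079.34 * tan(0.07417649)
swath = 2 * 1079.34 * 0.07431284
swath = 160.4176 km

160.4176 km


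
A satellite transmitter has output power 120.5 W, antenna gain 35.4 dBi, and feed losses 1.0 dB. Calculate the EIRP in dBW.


Pt = 120.5 W = 20.8099 dBW
EIRP = Pt_dBW + Gt - losses = 20.8099 + 35.4 - 1.0 = 55.2099 dBW

55.2099 dBW


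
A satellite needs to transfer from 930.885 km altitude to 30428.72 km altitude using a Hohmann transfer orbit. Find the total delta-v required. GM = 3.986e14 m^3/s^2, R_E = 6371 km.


r1 = 7301.8850 km = 7.301885e+06 m
r2 = 36799.7200 km = 3.679972e+07 m
dv1 = sqrt(mu/r1)*(sqrt(2*r2/(r1+r2)) - 1) = 2156.2636 m/s
dv2 = sqrt(mu/r2)*(1 - sqrt(2*r1/(r1+r2))) = 1397.2636 m/s
total dv = |dv1| + |dv2| = 2156.2636 + 1397.2636 = 3553.5272 m/s = 3.5535 km/s

3.5535 km/s


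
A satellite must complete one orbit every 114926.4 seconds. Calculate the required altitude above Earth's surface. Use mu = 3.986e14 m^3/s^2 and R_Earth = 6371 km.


T = 114926.4 s
r = (mu*T^2/(4*pi^2))^(1/3) = (3.986e14 * 114926.4^2 / (4*pi^2))^(1/3)
r = 5.1090371e+07 m = 51090.3708 km
alt = r - R_E = 51090.3708 - 6371 = 44719.3708 km

44719.3708 km


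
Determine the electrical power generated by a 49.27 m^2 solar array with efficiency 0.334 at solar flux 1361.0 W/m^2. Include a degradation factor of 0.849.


P = area * eta * S * degradation
P = 49.27 * 0.334 * 1361.0 * 0.849
P = 19014.9350 W

19014.9350 W


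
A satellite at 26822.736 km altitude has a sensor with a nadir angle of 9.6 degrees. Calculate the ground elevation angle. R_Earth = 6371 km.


r = R_E + alt = 33193.7360 km
Law of sines in the satellite / Earth-center / ground-point triangle:
  sin(nadir)/R_E = sin(90 + el)/r  =>  cos(el) = (r/R_E)*sin(nadir)
cos(el) = (33193.7360 / 6371.0000) * sin(9.6 deg) = 0.8688868
el = arccos(0.8688868) = 29.6705 deg
(Earth-central angle = 90 - nadir - el = 50.7295 deg)

29.6705 degrees


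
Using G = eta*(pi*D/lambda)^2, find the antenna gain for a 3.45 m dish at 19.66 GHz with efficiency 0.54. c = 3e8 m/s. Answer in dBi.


lambda = c/f = 3e8 / 1.966e+10 = 0.01525941 m
G = eta*(pi*D/lambda)^2 = 0.54*(pi*3.45/0.01525941)^2
G = 272430.8045 (linear)
G = 10*log10(272430.8045) = 54.3526 dBi

54.3526 dBi


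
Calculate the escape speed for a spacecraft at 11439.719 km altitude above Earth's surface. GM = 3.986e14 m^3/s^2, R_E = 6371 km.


r = 6371.0 + 11439.719 = 17810.7190 km = 1.7810719e+07 m
v_esc = sqrt(2*mu/r) = sqrt(2*3.986e14 / 1.7810719e+07)
v_esc = 6690.2588 m/s = 6.6903 km/s

6.6903 km/s


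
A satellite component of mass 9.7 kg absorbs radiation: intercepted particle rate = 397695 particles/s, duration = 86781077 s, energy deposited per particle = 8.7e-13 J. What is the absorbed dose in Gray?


Total energy deposited = rate * time * E_per
  = 397695 * 86781077 * 8.7e-13 = 30.0258 J
Dose = E_total / mass = 30.0258 / 9.7
Dose = 3.0954 Gy

3.0954 Gy


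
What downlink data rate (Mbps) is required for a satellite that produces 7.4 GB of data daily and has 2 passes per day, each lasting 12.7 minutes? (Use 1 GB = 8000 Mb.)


total contact time = 2 * 12.7 * 60 = 1524.0000 s
data = 7.4 GB = 59200.0000 Mb
rate = 59200.0000 / 1524.0000 = 38.8451 Mbps

38.8451 Mbps
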